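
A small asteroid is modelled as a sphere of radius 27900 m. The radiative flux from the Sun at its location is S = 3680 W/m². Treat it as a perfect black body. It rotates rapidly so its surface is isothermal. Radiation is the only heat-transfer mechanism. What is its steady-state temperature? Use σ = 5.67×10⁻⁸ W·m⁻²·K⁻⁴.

T ≈ 357 K

At equilibrium, absorbed power = emitted power.
Absorbing cross-section = πr² = 2.445×10⁹ m²; emitting surface = 4πr² = 9.782×10⁹ m² (ratio 4).
S·A_cross = εσ·A_surf·T⁴  ⇒  T⁴ = S/(4σ).
T⁴ = 1.00·3680/(4·5.67×10⁻⁸) = 1.623×10¹⁰ K⁴.
T = (1.623×10¹⁰)^(1/4).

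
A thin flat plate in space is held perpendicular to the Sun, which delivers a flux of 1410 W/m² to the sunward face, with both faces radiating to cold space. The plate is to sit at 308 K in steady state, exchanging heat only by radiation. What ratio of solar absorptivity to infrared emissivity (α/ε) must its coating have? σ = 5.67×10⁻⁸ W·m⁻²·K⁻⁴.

α/ε ≈ 0.724

Balance: αS·A = εσ·2A·T⁴ ⇒ α/ε = 2σT⁴/S.
α/ε = 2·5.67×10⁻⁸·(308)⁴/1410 = 2·5.67×10⁻⁸·8.999×10⁹/1410.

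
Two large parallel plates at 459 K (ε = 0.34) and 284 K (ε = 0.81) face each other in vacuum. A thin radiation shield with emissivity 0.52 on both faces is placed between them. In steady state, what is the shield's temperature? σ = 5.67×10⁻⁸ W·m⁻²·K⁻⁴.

In steady state the net flux on the hot side equals that on the cold side.
σ(T₁⁴−T_s⁴)/D₁ = σ(T_s⁴−T₂⁴)/D₂, with D₁ = 1/ε₁+1/ε_s−1 = 3.864, D₂ = 1/ε_s+1/ε₂−1 = 2.158.
Solve for T_s⁴: T_s⁴ = (D₂·T₁⁴ + D₁·T₂⁴)/(D₁+D₂) = 2.008×10¹⁰ K⁴.

T_s ≈ 376 K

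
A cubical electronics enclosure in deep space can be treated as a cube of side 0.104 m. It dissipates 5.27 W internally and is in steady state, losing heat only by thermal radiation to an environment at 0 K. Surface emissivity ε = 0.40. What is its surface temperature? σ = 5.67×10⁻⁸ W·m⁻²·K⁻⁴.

Steady state: internal power = radiated power, P = εσA T⁴.
Radiating area A = 6L² = 0.06490 m².
T⁴ = P/(εσA) = 5.27/(0.40·5.67×10⁻⁸·0.06490) = 3.581×10⁹ K⁴.
T = (3.581×10⁹)^(1/4).

T ≈ 245 K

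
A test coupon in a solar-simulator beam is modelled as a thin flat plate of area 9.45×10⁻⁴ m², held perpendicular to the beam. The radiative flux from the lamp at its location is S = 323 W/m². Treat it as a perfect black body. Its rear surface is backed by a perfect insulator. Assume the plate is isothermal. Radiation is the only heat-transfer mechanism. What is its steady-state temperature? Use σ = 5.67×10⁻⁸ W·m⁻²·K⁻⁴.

T ≈ 275 K

At equilibrium, absorbed power = emitted power.
Absorbing cross-section = A = 9.450×10⁻⁴ m²; emitting surface = A = 9.450×10⁻⁴ m² (ratio 1).
S·A_cross = εσ·A_surf·T⁴  ⇒  T⁴ = S/(1σ).
T⁴ = 1.00·323/(1·5.67×10⁻⁸) = 5.697×10⁹ K⁴.
T = (5.697×10⁹)^(1/4).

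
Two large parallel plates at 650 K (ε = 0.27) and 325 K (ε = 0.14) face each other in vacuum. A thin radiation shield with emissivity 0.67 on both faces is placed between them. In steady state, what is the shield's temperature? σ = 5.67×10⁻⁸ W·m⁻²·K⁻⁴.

In steady state the net flux on the hot side equals that on the cold side.
σ(T₁⁴−T_s⁴)/D₁ = σ(T_s⁴−T₂⁴)/D₂, with D₁ = 1/ε₁+1/ε_s−1 = 4.196, D₂ = 1/ε_s+1/ε₂−1 = 7.635.
Solve for T_s⁴: T_s⁴ = (D₂·T₁⁴ + D₁·T₂⁴)/(D₁+D₂) = 1.192×10¹¹ K⁴.

T_s ≈ 588 K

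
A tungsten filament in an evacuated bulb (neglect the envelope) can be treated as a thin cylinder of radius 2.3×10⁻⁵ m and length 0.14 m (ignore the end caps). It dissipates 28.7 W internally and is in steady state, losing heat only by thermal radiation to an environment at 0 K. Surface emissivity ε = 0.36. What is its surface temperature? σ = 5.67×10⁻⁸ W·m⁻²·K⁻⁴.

Steady state: internal power = radiated power, P = εσA T⁴.
Radiating area A = 2πrL = 2.023×10⁻⁵ m².
T⁴ = P/(εσA) = 28.7/(0.36·5.67×10⁻⁸·2.023×10⁻⁵) = 6.950×10¹³ K⁴.
T = (6.950×10¹³)^(1/4).

T ≈ 2890 K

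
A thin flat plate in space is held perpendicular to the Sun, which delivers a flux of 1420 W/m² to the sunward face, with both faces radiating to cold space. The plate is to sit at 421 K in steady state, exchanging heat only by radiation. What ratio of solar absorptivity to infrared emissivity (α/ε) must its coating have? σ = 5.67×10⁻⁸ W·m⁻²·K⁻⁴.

α/ε ≈ 2.51

Balance: αS·A = εσ·2A·T⁴ ⇒ α/ε = 2σT⁴/S.
α/ε = 2·5.67×10⁻⁸·(421)⁴/1420 = 2·5.67×10⁻⁸·3.141×10¹⁰/1420.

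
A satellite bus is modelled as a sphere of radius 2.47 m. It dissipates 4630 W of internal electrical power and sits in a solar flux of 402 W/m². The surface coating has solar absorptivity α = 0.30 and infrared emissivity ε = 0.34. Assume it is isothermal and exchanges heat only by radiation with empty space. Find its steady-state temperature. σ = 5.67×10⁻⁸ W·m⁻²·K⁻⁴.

T ≈ 262 K

At steady state, absorbed solar power + internal power = radiated power.
Absorbed: α·S·A_cross = 0.30·402·19.17 = 2311 W (cross-section πr²).
Total input = 2311 + 4630 = 6941 W.
Radiated: εσ·A_surf·T⁴ with A_surf = 4πr² = 76.67 m².
T⁴ = 6941/(0.34·5.67×10⁻⁸·76.67) = 4.697×10⁹ K⁴.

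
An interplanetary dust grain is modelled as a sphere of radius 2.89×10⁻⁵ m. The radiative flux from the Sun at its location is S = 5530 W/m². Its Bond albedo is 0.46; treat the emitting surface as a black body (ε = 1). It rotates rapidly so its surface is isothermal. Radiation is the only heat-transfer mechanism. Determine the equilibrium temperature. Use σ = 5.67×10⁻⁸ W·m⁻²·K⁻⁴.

T ≈ 339 K

At equilibrium, absorbed power = emitted power.
Absorbing cross-section = πr² = 2.624×10⁻⁹ m²; emitting surface = 4πr² = 1.050×10⁻⁸ m² (ratio 4).
(1−a)S·A_cross = εσ·A_surf·T⁴  ⇒  T⁴ = (1−a)S/(4σ).
T⁴ = 0.540·5530/(4·5.67×10⁻⁸) = 1.317×10¹⁰ K⁴.
T = (1.317×10¹⁰)^(1/4).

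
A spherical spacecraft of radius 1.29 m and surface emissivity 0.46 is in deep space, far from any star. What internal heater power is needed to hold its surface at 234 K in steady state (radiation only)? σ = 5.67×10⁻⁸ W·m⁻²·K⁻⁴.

P ≈ 1640 W

P = εσ·4πr²·T⁴.
4πr² = 20.91 m²; T⁴ = 2.998×10⁹ K⁴.
P = 0.46·5.67×10⁻⁸·20.91·2.998×10⁹.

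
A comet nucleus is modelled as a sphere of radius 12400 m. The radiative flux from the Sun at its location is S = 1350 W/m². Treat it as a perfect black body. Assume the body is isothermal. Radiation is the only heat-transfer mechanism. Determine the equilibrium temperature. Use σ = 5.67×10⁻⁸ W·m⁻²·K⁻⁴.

At equilibrium, absorbed power = emitted power.
Absorbing cross-section = πr² = 4.831×10⁸ m²; emitting surface = 4πr² = 1.932×10⁹ m² (ratio 4).
S·A_cross = εσ·A_surf·T⁴  ⇒  T⁴ = S/(4σ).
T⁴ = 1.00·1350/(4·5.67×10⁻⁸) = 5.952×10⁹ K⁴.
T = (5.952×10⁹)^(1/4).

T ≈ 278 K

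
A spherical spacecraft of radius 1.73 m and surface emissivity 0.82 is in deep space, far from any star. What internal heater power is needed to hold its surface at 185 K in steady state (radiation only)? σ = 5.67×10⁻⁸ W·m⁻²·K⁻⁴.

P ≈ 2050 W

P = εσ·4πr²·T⁴.
4πr² = 37.61 m²; T⁴ = 1.171×10⁹ K⁴.
P = 0.82·5.67×10⁻⁸·37.61·1.171×10⁹.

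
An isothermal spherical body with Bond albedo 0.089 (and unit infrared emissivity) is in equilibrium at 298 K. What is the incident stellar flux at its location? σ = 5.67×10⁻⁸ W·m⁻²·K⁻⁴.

(1−a)S·πr² = σ·4πr²·T⁴ ⇒ S = 4σT⁴/(1−a).
S = 4·5.67×10⁻⁸·7.886×10⁹/0.911.

S ≈ 1960 W/m²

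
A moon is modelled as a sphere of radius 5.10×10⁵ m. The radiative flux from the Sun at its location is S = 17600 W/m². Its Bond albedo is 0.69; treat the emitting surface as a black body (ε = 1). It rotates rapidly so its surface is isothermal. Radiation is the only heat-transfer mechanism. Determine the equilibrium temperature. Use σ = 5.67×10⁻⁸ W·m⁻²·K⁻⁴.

T ≈ 394 K

At equilibrium, absorbed power = emitted power.
Absorbing cross-section = πr² = 8.171×10¹¹ m²; emitting surface = 4πr² = 3.269×10¹² m² (ratio 4).
(1−a)S·A_cross = εσ·A_surf·T⁴  ⇒  T⁴ = (1−a)S/(4σ).
T⁴ = 0.310·17600/(4·5.67×10⁻⁸) = 2.406×10¹⁰ K⁴.
T = (2.406×10¹⁰)^(1/4).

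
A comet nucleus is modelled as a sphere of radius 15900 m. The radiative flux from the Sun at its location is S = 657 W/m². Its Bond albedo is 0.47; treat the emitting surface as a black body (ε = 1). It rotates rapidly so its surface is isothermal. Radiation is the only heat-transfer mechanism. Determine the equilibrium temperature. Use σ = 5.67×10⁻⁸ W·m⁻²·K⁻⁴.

T ≈ 198 K

At equilibrium, absorbed power = emitted power.
Absorbing cross-section = πr² = 7.942×10⁸ m²; emitting surface = 4πr² = 3.177×10⁹ m² (ratio 4).
(1−a)S·A_cross = εσ·A_surf·T⁴  ⇒  T⁴ = (1−a)S/(4σ).
T⁴ = 0.530·657/(4·5.67×10⁻⁸) = 1.535×10⁹ K⁴.
T = (1.535×10⁹)^(1/4).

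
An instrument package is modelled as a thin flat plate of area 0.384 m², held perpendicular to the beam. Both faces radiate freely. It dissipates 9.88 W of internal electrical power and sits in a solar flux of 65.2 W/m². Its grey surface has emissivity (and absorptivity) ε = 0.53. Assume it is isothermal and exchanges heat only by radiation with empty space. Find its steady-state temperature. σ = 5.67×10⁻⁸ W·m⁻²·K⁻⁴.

T ≈ 178 K

At steady state, absorbed solar power + internal power = radiated power.
Absorbed: α·S·A_cross = 0.53·65.2·0.3840 = 13.27 W (cross-section A).
Total input = 13.27 + 9.88 = 23.15 W.
Radiated: εσ·A_surf·T⁴ with A_surf = 2A = 0.7680 m².
T⁴ = 23.15/(0.53·5.67×10⁻⁸·0.7680) = 1.003×10⁹ K⁴.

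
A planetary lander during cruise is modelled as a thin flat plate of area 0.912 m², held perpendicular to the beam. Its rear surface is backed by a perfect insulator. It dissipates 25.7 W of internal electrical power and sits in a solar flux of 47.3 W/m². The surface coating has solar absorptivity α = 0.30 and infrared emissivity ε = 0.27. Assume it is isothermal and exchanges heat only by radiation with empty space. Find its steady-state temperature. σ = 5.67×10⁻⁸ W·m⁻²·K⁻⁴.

At steady state, absorbed solar power + internal power = radiated power.
Absorbed: α·S·A_cross = 0.30·47.3·0.9120 = 12.94 W (cross-section A).
Total input = 12.94 + 25.7 = 38.64 W.
Radiated: εσ·A_surf·T⁴ with A_surf = A = 0.9120 m².
T⁴ = 38.64/(0.27·5.67×10⁻⁸·0.9120) = 2.768×10⁹ K⁴.

T ≈ 229 K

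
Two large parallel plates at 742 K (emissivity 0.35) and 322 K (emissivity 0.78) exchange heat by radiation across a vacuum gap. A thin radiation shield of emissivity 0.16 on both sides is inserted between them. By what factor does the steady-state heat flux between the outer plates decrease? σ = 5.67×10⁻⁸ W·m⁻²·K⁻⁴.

factor ≈ 4.66

Without shield: q₀ = σΔ(T⁴)/(1/ε₁+1/ε₂−1) with denominator 3.139.
With shield the two gaps are in series; the resistances add: (1/ε₁+1/ε_s−1)+(1/ε_s+1/ε₂−1) = 8.107+6.532 = 14.64.
Heat-flux ratio q₀/q = 14.64/3.139.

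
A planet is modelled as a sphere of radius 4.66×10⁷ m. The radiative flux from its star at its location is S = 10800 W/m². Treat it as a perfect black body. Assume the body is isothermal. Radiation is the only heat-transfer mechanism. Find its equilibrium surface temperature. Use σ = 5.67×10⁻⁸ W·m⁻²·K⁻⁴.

T ≈ 467 K

At equilibrium, absorbed power = emitted power.
Absorbing cross-section = πr² = 6.822×10¹⁵ m²; emitting surface = 4πr² = 2.729×10¹⁶ m² (ratio 4).
S·A_cross = εσ·A_surf·T⁴  ⇒  T⁴ = S/(4σ).
T⁴ = 1.00·10800/(4·5.67×10⁻⁸) = 4.762×10¹⁰ K⁴.
T = (4.762×10¹⁰)^(1/4).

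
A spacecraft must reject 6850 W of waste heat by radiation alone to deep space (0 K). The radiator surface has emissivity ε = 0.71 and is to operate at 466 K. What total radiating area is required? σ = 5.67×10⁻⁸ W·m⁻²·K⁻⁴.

A ≈ 3.61 m²

P = εσA T⁴ ⇒ A = P/(εσT⁴).
T⁴ = 4.716×10¹⁰ K⁴.
A = 6850/(0.71 × 5.67×10⁻⁸ × 4.716×10¹⁰).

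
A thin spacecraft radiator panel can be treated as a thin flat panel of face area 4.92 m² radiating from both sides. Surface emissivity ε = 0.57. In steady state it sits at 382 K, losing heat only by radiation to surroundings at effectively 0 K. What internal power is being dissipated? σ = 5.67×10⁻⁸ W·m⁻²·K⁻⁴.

P ≈ 6770 W

Steady state: P = εσA T⁴.
A = 2·4.92 = 9.840 m²; T⁴ = (382)⁴ = 2.129×10¹⁰ K⁴.
P = 0.57 × 5.67×10⁻⁸ × 9.840 × 2.129×10¹⁰.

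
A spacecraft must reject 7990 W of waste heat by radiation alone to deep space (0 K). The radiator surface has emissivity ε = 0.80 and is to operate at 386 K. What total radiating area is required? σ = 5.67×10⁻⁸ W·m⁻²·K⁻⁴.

A ≈ 7.93 m²

P = εσA T⁴ ⇒ A = P/(εσT⁴).
T⁴ = 2.220×10¹⁰ K⁴.
A = 7990/(0.80 × 5.67×10⁻⁸ × 2.220×10¹⁰).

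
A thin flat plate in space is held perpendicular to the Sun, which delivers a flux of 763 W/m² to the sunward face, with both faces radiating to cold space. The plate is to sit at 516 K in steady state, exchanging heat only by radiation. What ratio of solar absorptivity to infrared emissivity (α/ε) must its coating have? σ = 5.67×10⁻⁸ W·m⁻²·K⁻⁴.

α/ε ≈ 10.5

Balance: αS·A = εσ·2A·T⁴ ⇒ α/ε = 2σT⁴/S.
α/ε = 2·5.67×10⁻⁸·(516)⁴/763 = 2·5.67×10⁻⁸·7.089×10¹⁰/763.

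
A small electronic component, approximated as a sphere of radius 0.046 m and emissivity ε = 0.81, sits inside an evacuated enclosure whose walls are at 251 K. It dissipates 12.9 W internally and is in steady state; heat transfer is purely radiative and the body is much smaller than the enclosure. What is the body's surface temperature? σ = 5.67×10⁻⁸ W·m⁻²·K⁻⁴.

For a small grey body in a large enclosure, net radiated power = εσA(T⁴ − T_w⁴).
Steady state: P = εσA(T⁴ − T_w⁴) with A = 4πr² = 0.02659 m².
T⁴ = P/(εσA) + T_w⁴ = 12.9/(0.81·5.67×10⁻⁸·0.02659) + (251)⁴
    = 1.056×10¹⁰ + 3.969×10⁹ = 1.453×10¹⁰ K⁴.

T ≈ 347 K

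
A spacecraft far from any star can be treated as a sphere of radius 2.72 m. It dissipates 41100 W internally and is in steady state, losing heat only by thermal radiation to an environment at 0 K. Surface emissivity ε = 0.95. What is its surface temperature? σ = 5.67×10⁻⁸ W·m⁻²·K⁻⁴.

T ≈ 301 K

Steady state: internal power = radiated power, P = εσA T⁴.
Radiating area A = 4πr² = 92.97 m².
T⁴ = P/(εσA) = 41100/(0.95·5.67×10⁻⁸·92.97) = 8.207×10⁹ K⁴.
T = (8.207×10⁹)^(1/4).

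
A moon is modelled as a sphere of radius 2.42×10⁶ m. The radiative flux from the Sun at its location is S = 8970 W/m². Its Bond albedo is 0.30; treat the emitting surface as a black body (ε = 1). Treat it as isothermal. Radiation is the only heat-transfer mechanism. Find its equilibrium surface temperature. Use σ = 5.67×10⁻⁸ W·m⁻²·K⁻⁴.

T ≈ 408 K

At equilibrium, absorbed power = emitted power.
Absorbing cross-section = πr² = 1.840×10¹³ m²; emitting surface = 4πr² = 7.359×10¹³ m² (ratio 4).
(1−a)S·A_cross = εσ·A_surf·T⁴  ⇒  T⁴ = (1−a)S/(4σ).
T⁴ = 0.700·8970/(4·5.67×10⁻⁸) = 2.769×10¹⁰ K⁴.
T = (2.769×10¹⁰)^(1/4).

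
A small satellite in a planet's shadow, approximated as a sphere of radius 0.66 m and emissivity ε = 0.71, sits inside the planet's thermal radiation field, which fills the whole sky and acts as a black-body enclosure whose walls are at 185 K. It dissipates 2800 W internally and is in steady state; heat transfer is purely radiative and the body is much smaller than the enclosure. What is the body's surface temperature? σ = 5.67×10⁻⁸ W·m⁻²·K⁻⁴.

T ≈ 343 K

For a small grey body in a large enclosure, net radiated power = εσA(T⁴ − T_w⁴).
Steady state: P = εσA(T⁴ − T_w⁴) with A = 4πr² = 5.474 m².
T⁴ = P/(εσA) + T_w⁴ = 2800/(0.71·5.67×10⁻⁸·5.474) + (185)⁴
    = 1.271×10¹⁰ + 1.171×10⁹ = 1.388×10¹⁰ K⁴.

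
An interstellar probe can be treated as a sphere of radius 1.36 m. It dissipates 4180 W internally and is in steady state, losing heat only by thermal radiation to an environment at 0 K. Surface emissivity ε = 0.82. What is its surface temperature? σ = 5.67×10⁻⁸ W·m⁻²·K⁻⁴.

Steady state: internal power = radiated power, P = εσA T⁴.
Radiating area A = 4πr² = 23.24 m².
T⁴ = P/(εσA) = 4180/(0.82·5.67×10⁻⁸·23.24) = 3.868×10⁹ K⁴.
T = (3.868×10⁹)^(1/4).

T ≈ 249 K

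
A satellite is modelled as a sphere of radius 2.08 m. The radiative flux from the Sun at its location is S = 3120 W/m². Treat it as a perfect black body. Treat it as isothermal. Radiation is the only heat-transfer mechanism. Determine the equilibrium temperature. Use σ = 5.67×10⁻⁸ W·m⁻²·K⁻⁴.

At equilibrium, absorbed power = emitted power.
Absorbing cross-section = πr² = 13.59 m²; emitting surface = 4πr² = 54.37 m² (ratio 4).
S·A_cross = εσ·A_surf·T⁴  ⇒  T⁴ = S/(4σ).
T⁴ = 1.00·3120/(4·5.67×10⁻⁸) = 1.376×10¹⁰ K⁴.
T = (1.376×10¹⁰)^(1/4).

T ≈ 342 K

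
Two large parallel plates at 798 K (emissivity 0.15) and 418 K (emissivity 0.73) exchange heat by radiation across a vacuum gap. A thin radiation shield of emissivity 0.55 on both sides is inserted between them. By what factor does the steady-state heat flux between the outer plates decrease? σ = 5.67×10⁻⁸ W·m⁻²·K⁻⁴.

factor ≈ 1.37

Without shield: q₀ = σΔ(T⁴)/(1/ε₁+1/ε₂−1) with denominator 7.037.
With shield the two gaps are in series; the resistances add: (1/ε₁+1/ε_s−1)+(1/ε_s+1/ε₂−1) = 7.485+2.188 = 9.673.
Heat-flux ratio q₀/q = 9.673/7.037.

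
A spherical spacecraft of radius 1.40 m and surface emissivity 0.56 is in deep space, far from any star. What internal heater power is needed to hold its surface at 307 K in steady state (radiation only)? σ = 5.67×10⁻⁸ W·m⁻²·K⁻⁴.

P ≈ 6950 W

P = εσ·4πr²·T⁴.
4πr² = 24.63 m²; T⁴ = 8.883×10⁹ K⁴.
P = 0.56·5.67×10⁻⁸·24.63·8.883×10⁹.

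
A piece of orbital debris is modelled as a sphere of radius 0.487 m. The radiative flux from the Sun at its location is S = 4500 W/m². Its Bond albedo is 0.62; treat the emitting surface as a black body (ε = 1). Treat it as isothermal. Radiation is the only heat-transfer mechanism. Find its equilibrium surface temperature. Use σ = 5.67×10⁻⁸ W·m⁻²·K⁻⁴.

At equilibrium, absorbed power = emitted power.
Absorbing cross-section = πr² = 0.7451 m²; emitting surface = 4πr² = 2.980 m² (ratio 4).
(1−a)S·A_cross = εσ·A_surf·T⁴  ⇒  T⁴ = (1−a)S/(4σ).
T⁴ = 0.380·4500/(4·5.67×10⁻⁸) = 7.540×10⁹ K⁴.
T = (7.540×10⁹)^(1/4).

T ≈ 295 K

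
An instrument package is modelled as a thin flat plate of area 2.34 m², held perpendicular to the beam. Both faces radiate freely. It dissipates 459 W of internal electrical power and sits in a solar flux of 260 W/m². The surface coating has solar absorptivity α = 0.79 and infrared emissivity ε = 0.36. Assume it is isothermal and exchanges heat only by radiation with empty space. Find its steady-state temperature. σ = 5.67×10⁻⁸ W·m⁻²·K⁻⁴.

At steady state, absorbed solar power + internal power = radiated power.
Absorbed: α·S·A_cross = 0.79·260·2.340 = 480.6 W (cross-section A).
Total input = 480.6 + 459 = 939.6 W.
Radiated: εσ·A_surf·T⁴ with A_surf = 2A = 4.680 m².
T⁴ = 939.6/(0.36·5.67×10⁻⁸·4.680) = 9.836×10⁹ K⁴.

T ≈ 315 K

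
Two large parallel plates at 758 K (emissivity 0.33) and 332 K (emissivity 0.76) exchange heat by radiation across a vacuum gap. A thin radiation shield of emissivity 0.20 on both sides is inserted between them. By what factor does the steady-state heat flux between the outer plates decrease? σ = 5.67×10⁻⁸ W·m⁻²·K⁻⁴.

Without shield: q₀ = σΔ(T⁴)/(1/ε₁+1/ε₂−1) with denominator 3.346.
With shield the two gaps are in series; the resistances add: (1/ε₁+1/ε_s−1)+(1/ε_s+1/ε₂−1) = 7.030+5.316 = 12.35.
Heat-flux ratio q₀/q = 12.35/3.346.

factor ≈ 3.69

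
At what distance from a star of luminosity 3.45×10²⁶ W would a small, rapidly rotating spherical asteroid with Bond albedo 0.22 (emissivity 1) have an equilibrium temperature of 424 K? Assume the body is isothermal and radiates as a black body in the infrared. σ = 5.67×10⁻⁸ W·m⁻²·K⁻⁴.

d ≈ 5.41×10¹⁰ m

For an isothermal black-emitting sphere, (1−a)S·πr² = σ·4πr²·T⁴ ⇒ S = 4σT⁴/(1−a).
S = 4·5.67×10⁻⁸·(424)⁴/0.780 = 9397 W/m².
Flux falls as S = L/(4πd²), so d = √(L/(4πS)) = √(3.45×10²⁶/(4π·9397)).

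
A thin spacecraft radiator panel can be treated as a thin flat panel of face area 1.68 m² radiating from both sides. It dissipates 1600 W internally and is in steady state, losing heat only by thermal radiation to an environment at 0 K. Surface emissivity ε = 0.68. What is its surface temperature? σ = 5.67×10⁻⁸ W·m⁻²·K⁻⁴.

Steady state: internal power = radiated power, P = εσA T⁴.
Radiating area A = 2·1.68 = 3.360 m².
T⁴ = P/(εσA) = 1600/(0.68·5.67×10⁻⁸·3.360) = 1.235×10¹⁰ K⁴.
T = (1.235×10¹⁰)^(1/4).

T ≈ 333 K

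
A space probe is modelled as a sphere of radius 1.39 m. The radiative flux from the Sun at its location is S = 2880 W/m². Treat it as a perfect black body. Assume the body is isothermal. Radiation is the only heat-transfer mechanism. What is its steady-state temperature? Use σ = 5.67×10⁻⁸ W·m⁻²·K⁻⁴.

T ≈ 336 K

At equilibrium, absorbed power = emitted power.
Absorbing cross-section = πr² = 6.070 m²; emitting surface = 4πr² = 24.28 m² (ratio 4).
S·A_cross = εσ·A_surf·T⁴  ⇒  T⁴ = S/(4σ).
T⁴ = 1.00·2880/(4·5.67×10⁻⁸) = 1.270×10¹⁰ K⁴.
T = (1.270×10¹⁰)^(1/4).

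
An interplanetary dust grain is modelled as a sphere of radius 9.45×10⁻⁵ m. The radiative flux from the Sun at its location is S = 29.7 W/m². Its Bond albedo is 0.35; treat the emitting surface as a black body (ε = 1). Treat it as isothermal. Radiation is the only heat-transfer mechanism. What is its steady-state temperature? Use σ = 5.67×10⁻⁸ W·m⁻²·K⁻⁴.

T ≈ 96.1 K

At equilibrium, absorbed power = emitted power.
Absorbing cross-section = πr² = 2.806×10⁻⁸ m²; emitting surface = 4πr² = 1.122×10⁻⁷ m² (ratio 4).
(1−a)S·A_cross = εσ·A_surf·T⁴  ⇒  T⁴ = (1−a)S/(4σ).
T⁴ = 0.650·29.7/(4·5.67×10⁻⁸) = 8.512×10⁷ K⁴.
T = (8.512×10⁷)^(1/4).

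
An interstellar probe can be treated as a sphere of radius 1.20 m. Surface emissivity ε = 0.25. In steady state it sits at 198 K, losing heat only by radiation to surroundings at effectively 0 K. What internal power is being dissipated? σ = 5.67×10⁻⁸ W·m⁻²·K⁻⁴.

P ≈ 394 W

Steady state: P = εσA T⁴.
A = 4πr² = 18.10 m²; T⁴ = (198)⁴ = 1.537×10⁹ K⁴.
P = 0.25 × 5.67×10⁻⁸ × 18.10 × 1.537×10⁹.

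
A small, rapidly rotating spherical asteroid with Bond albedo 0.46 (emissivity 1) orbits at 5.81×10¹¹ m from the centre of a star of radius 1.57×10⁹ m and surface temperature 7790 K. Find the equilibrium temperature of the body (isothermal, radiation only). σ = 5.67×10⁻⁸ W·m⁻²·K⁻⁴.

T ≈ 245 K

The star's surface emits σT_*⁴; at distance d the flux is S = σT_*⁴(R_*/d)².
S = 5.67×10⁻⁸·(7790)⁴·(1.57×10⁹/5.81×10¹¹)² = 1525 W/m².
For an isothermal sphere T⁴ = (1−a)S/(4σ) = 3.630×10⁹ K⁴.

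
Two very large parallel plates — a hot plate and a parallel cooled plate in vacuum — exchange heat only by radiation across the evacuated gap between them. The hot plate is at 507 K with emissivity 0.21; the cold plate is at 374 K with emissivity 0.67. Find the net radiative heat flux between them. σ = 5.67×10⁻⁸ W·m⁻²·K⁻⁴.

For two infinite grey parallel plates, q = σ(T₁⁴ − T₂⁴)/(1/ε₁ + 1/ε₂ − 1).
T₁⁴ − T₂⁴ = 6.607×10¹⁰ − 1.957×10¹⁰ = 4.651×10¹⁰ K⁴.
1/ε₁ + 1/ε₂ − 1 = 4.762 + 1.493 − 1 = 5.254.
q = 5.67×10⁻⁸ × 4.651×10¹⁰ / 5.254.

q ≈ 502 W/m²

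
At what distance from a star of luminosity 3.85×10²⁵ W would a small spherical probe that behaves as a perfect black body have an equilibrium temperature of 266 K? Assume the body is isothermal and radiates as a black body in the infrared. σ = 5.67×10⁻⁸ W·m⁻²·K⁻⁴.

For an isothermal black-emitting sphere, (1−a)S·πr² = σ·4πr²·T⁴ ⇒ S = 4σT⁴/(1−a).
S = 4·5.67×10⁻⁸·(266)⁴/1.00 = 1135 W/m².
Flux falls as S = L/(4πd²), so d = √(L/(4πS)) = √(3.85×10²⁵/(4π·1135)).

d ≈ 5.19×10¹⁰ m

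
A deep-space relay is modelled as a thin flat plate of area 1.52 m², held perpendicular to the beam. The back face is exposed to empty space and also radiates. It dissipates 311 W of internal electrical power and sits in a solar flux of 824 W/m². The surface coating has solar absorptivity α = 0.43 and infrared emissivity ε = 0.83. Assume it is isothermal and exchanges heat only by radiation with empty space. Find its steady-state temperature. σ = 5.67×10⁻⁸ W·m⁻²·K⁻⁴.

At steady state, absorbed solar power + internal power = radiated power.
Absorbed: α·S·A_cross = 0.43·824·1.520 = 538.6 W (cross-section A).
Total input = 538.6 + 311 = 849.6 W.
Radiated: εσ·A_surf·T⁴ with A_surf = 2A = 3.040 m².
T⁴ = 849.6/(0.83·5.67×10⁻⁸·3.040) = 5.938×10⁹ K⁴.

T ≈ 278 K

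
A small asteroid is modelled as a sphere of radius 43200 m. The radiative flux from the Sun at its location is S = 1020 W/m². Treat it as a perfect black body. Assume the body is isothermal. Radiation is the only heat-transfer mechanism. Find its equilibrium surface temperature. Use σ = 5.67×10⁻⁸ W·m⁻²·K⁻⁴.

At equilibrium, absorbed power = emitted power.
Absorbing cross-section = πr² = 5.863×10⁹ m²; emitting surface = 4πr² = 2.345×10¹⁰ m² (ratio 4).
S·A_cross = εσ·A_surf·T⁴  ⇒  T⁴ = S/(4σ).
T⁴ = 1.00·1020/(4·5.67×10⁻⁸) = 4.497×10⁹ K⁴.
T = (4.497×10⁹)^(1/4).

T ≈ 259 K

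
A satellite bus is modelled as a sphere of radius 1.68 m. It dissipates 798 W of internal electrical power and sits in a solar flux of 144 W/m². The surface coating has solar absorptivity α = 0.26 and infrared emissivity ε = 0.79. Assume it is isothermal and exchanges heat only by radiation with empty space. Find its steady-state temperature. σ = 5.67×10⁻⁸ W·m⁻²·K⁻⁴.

At steady state, absorbed solar power + internal power = radiated power.
Absorbed: α·S·A_cross = 0.26·144·8.867 = 332.0 W (cross-section πr²).
Total input = 332.0 + 798 = 1130 W.
Radiated: εσ·A_surf·T⁴ with A_surf = 4πr² = 35.47 m².
T⁴ = 1130/(0.79·5.67×10⁻⁸·35.47) = 7.113×10⁸ K⁴.

T ≈ 163 K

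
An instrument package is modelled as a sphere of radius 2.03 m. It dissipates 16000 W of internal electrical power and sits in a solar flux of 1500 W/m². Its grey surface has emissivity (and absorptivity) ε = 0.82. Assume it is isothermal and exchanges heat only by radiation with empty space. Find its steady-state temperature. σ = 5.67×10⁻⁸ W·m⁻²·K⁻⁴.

At steady state, absorbed solar power + internal power = radiated power.
Absorbed: α·S·A_cross = 0.82·1500·12.95 = 15920 W (cross-section πr²).
Total input = 15920 + 16000 = 31920 W.
Radiated: εσ·A_surf·T⁴ with A_surf = 4πr² = 51.78 m².
T⁴ = 31920/(0.82·5.67×10⁻⁸·51.78) = 1.326×10¹⁰ K⁴.

T ≈ 339 K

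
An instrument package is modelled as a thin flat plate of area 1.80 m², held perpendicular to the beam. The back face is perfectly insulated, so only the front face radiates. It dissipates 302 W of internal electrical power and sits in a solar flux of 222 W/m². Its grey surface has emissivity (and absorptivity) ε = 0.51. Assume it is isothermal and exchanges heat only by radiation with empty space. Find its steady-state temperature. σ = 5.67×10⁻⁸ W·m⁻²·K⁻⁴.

At steady state, absorbed solar power + internal power = radiated power.
Absorbed: α·S·A_cross = 0.51·222·1.800 = 203.8 W (cross-section A).
Total input = 203.8 + 302 = 505.8 W.
Radiated: εσ·A_surf·T⁴ with A_surf = A = 1.800 m².
T⁴ = 505.8/(0.51·5.67×10⁻⁸·1.800) = 9.717×10⁹ K⁴.

T ≈ 314 K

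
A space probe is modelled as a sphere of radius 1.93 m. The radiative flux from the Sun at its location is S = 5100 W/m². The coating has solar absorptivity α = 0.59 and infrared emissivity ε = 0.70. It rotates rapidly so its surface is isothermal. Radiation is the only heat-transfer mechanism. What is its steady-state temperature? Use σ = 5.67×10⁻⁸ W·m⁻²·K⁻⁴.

At equilibrium, absorbed power = emitted power.
Absorbing cross-section = πr² = 11.70 m²; emitting surface = 4πr² = 46.81 m² (ratio 4).
αS·A_cross = εσ·A_surf·T⁴  ⇒  T⁴ = αS/(ε·4σ).
T⁴ = 0.590·5100/(0.70·4·5.67×10⁻⁸) = 1.895×10¹⁰ K⁴.
T = (1.895×10¹⁰)^(1/4).

T ≈ 371 K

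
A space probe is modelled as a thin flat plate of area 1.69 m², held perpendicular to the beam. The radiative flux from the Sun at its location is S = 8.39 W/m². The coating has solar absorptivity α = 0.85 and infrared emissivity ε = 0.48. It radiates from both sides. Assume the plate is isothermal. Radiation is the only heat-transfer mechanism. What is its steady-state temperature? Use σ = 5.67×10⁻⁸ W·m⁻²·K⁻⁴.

T ≈ 107 K

At equilibrium, absorbed power = emitted power.
Absorbing cross-section = A = 1.690 m²; emitting surface = 2A = 3.380 m² (ratio 2).
αS·A_cross = εσ·A_surf·T⁴  ⇒  T⁴ = αS/(ε·2σ).
T⁴ = 0.850·8.39/(0.48·2·5.67×10⁻⁸) = 1.310×10⁸ K⁴.
T = (1.310×10⁸)^(1/4).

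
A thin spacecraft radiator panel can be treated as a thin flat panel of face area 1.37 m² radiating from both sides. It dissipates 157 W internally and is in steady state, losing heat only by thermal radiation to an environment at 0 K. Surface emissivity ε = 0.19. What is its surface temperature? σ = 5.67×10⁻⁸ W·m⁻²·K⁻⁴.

T ≈ 270 K

Steady state: internal power = radiated power, P = εσA T⁴.
Radiating area A = 2·1.37 = 2.740 m².
T⁴ = P/(εσA) = 157/(0.19·5.67×10⁻⁸·2.740) = 5.319×10⁹ K⁴.
T = (5.319×10⁹)^(1/4).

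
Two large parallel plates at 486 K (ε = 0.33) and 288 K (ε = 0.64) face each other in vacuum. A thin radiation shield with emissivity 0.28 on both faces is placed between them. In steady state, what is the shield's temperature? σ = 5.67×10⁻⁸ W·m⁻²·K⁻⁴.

T_s ≈ 408 K

In steady state the net flux on the hot side equals that on the cold side.
σ(T₁⁴−T_s⁴)/D₁ = σ(T_s⁴−T₂⁴)/D₂, with D₁ = 1/ε₁+1/ε_s−1 = 5.602, D₂ = 1/ε_s+1/ε₂−1 = 4.134.
Solve for T_s⁴: T_s⁴ = (D₂·T₁⁴ + D₁·T₂⁴)/(D₁+D₂) = 2.765×10¹⁰ K⁴.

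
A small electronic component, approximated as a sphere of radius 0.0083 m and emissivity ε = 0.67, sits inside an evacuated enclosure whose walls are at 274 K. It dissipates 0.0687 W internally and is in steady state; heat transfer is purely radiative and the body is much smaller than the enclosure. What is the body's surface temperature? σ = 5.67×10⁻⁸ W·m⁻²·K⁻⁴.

T ≈ 296 K

For a small grey body in a large enclosure, net radiated power = εσA(T⁴ − T_w⁴).
Steady state: P = εσA(T⁴ − T_w⁴) with A = 4πr² = 8.657×10⁻⁴ m².
T⁴ = P/(εσA) + T_w⁴ = 0.0687/(0.67·5.67×10⁻⁸·8.657×10⁻⁴) + (274)⁴
    = 2.089×10⁹ + 5.636×10⁹ = 7.725×10⁹ K⁴.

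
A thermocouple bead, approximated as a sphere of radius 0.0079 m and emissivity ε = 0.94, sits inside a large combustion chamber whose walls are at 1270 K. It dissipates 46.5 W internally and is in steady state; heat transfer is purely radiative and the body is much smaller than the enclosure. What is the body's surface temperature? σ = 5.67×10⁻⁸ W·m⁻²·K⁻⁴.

For a small grey body in a large enclosure, net radiated power = εσA(T⁴ − T_w⁴).
Steady state: P = εσA(T⁴ − T_w⁴) with A = 4πr² = 7.843×10⁻⁴ m².
T⁴ = P/(εσA) + T_w⁴ = 46.5/(0.94·5.67×10⁻⁸·7.843×10⁻⁴) + (1270)⁴
    = 1.112×10¹² + 2.601×10¹² = 3.714×10¹² K⁴.

T ≈ 1390 K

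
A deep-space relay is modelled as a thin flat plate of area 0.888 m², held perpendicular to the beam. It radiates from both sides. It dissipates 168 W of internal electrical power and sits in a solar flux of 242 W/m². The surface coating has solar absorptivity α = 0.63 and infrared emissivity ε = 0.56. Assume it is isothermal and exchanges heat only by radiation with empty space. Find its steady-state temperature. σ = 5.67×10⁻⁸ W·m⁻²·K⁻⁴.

T ≈ 271 K

At steady state, absorbed solar power + internal power = radiated power.
Absorbed: α·S·A_cross = 0.63·242·0.8880 = 135.4 W (cross-section A).
Total input = 135.4 + 168 = 303.4 W.
Radiated: εσ·A_surf·T⁴ with A_surf = 2A = 1.776 m².
T⁴ = 303.4/(0.56·5.67×10⁻⁸·1.776) = 5.380×10⁹ K⁴.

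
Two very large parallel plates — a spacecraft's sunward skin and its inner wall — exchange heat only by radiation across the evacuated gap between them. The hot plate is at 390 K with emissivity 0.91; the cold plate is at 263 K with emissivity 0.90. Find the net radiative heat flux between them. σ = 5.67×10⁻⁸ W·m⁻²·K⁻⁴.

q ≈ 860 W/m²

For two infinite grey parallel plates, q = σ(T₁⁴ − T₂⁴)/(1/ε₁ + 1/ε₂ − 1).
T₁⁴ − T₂⁴ = 2.313×10¹⁰ − 4.784×10⁹ = 1.835×10¹⁰ K⁴.
1/ε₁ + 1/ε₂ − 1 = 1.099 + 1.111 − 1 = 1.210.
q = 5.67×10⁻⁸ × 1.835×10¹⁰ / 1.210.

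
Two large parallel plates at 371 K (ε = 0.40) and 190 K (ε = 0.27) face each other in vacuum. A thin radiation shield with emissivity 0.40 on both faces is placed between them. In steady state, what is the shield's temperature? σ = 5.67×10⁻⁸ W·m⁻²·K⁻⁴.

In steady state the net flux on the hot side equals that on the cold side.
σ(T₁⁴−T_s⁴)/D₁ = σ(T_s⁴−T₂⁴)/D₂, with D₁ = 1/ε₁+1/ε_s−1 = 4.000, D₂ = 1/ε_s+1/ε₂−1 = 5.204.
Solve for T_s⁴: T_s⁴ = (D₂·T₁⁴ + D₁·T₂⁴)/(D₁+D₂) = 1.128×10¹⁰ K⁴.

T_s ≈ 326 K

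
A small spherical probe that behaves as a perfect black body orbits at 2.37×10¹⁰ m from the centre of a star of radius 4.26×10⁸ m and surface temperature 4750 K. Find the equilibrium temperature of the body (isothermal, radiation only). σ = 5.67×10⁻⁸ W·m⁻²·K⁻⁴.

The star's surface emits σT_*⁴; at distance d the flux is S = σT_*⁴(R_*/d)².
S = 5.67×10⁻⁸·(4750)⁴·(4.26×10⁸/2.37×10¹⁰)² = 9326 W/m².
For an isothermal sphere T⁴ = (1−a)S/(4σ) = 4.112×10¹⁰ K⁴.

T ≈ 450 K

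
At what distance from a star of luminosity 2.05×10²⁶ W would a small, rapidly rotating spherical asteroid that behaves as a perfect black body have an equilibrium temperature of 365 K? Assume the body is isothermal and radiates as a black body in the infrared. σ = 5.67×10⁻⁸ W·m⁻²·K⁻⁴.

For an isothermal black-emitting sphere, (1−a)S·πr² = σ·4πr²·T⁴ ⇒ S = 4σT⁴/(1−a).
S = 4·5.67×10⁻⁸·(365)⁴/1.00 = 4025 W/m².
Flux falls as S = L/(4πd²), so d = √(L/(4πS)) = √(2.05×10²⁶/(4π·4025)).

d ≈ 6.37×10¹⁰ m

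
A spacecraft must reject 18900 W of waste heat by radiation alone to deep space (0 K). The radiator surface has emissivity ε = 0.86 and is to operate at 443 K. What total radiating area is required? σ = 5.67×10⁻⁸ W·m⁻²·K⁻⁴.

P = εσA T⁴ ⇒ A = P/(εσT⁴).
T⁴ = 3.851×10¹⁰ K⁴.
A = 18900/(0.86 × 5.67×10⁻⁸ × 3.851×10¹⁰).

A ≈ 10.1 m²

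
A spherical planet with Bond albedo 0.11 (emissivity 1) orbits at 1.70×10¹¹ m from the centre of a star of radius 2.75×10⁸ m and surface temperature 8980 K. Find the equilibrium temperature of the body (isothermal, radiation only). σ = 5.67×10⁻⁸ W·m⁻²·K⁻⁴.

T ≈ 248 K

The star's surface emits σT_*⁴; at distance d the flux is S = σT_*⁴(R_*/d)².
S = 5.67×10⁻⁸·(8980)⁴·(2.75×10⁸/1.70×10¹¹)² = 964.8 W/m².
For an isothermal sphere T⁴ = (1−a)S/(4σ) = 3.786×10⁹ K⁴.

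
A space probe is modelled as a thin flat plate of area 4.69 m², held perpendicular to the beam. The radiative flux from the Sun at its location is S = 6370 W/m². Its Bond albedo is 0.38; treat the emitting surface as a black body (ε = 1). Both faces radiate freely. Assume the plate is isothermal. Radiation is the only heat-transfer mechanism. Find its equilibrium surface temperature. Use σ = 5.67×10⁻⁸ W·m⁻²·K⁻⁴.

T ≈ 432 K

At equilibrium, absorbed power = emitted power.
Absorbing cross-section = A = 4.690 m²; emitting surface = 2A = 9.380 m² (ratio 2).
(1−a)S·A_cross = εσ·A_surf·T⁴  ⇒  T⁴ = (1−a)S/(2σ).
T⁴ = 0.620·6370/(2·5.67×10⁻⁸) = 3.483×10¹⁰ K⁴.
T = (3.483×10¹⁰)^(1/4).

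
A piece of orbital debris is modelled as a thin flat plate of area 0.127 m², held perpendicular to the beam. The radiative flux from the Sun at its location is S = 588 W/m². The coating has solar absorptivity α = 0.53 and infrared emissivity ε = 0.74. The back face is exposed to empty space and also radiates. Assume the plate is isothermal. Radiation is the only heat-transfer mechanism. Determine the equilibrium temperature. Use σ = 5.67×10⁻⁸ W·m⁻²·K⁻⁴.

At equilibrium, absorbed power = emitted power.
Absorbing cross-section = A = 0.1270 m²; emitting surface = 2A = 0.2540 m² (ratio 2).
αS·A_cross = εσ·A_surf·T⁴  ⇒  T⁴ = αS/(ε·2σ).
T⁴ = 0.530·588/(0.74·2·5.67×10⁻⁸) = 3.714×10⁹ K⁴.
T = (3.714×10⁹)^(1/4).

T ≈ 247 K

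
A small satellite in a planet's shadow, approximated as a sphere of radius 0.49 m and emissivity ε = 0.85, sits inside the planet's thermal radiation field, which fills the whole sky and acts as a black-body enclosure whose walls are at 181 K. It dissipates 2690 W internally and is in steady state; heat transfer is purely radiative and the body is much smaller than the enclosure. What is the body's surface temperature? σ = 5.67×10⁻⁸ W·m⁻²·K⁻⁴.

T ≈ 374 K

For a small grey body in a large enclosure, net radiated power = εσA(T⁴ − T_w⁴).
Steady state: P = εσA(T⁴ − T_w⁴) with A = 4πr² = 3.017 m².
T⁴ = P/(εσA) + T_w⁴ = 2690/(0.85·5.67×10⁻⁸·3.017) + (181)⁴
    = 1.850×10¹⁰ + 1.073×10⁹ = 1.957×10¹⁰ K⁴.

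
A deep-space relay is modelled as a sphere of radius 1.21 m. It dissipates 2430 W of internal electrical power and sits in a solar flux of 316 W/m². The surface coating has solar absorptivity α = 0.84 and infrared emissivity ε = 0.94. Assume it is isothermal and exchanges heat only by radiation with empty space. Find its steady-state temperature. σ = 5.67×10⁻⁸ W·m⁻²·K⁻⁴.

T ≈ 247 K

At steady state, absorbed solar power + internal power = radiated power.
Absorbed: α·S·A_cross = 0.84·316·4.600 = 1221 W (cross-section πr²).
Total input = 1221 + 2430 = 3651 W.
Radiated: εσ·A_surf·T⁴ with A_surf = 4πr² = 18.40 m².
T⁴ = 3651/(0.94·5.67×10⁻⁸·18.40) = 3.723×10⁹ K⁴.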